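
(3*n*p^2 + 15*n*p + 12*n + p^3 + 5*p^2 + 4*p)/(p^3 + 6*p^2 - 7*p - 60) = (3*n*p + 3*n + p^2 + p)/(p^2 + 2*p - 15)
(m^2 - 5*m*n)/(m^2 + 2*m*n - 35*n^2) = m/(m + 7*n)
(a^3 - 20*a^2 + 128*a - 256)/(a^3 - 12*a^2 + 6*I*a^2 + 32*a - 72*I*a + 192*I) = (a - 8)/(a + 6*I)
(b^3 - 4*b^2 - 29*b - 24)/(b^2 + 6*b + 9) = (b^2 - 7*b - 8)/(b + 3)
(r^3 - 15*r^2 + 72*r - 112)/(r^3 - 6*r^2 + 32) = (r - 7)/(r + 2)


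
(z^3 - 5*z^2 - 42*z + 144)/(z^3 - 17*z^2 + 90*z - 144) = (z + 6)/(z - 6)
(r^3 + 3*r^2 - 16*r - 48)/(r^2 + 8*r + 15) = (r^2 - 16)/(r + 5)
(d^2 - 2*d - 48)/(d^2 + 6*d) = (d - 8)/d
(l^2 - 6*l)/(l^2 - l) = (l - 6)/(l - 1)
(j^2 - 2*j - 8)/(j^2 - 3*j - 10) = (j - 4)/(j - 5)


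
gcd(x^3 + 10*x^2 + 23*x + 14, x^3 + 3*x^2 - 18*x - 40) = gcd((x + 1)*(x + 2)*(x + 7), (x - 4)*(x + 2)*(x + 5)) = x + 2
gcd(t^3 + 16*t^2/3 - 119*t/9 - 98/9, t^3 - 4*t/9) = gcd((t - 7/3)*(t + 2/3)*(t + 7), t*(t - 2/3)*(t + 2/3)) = t + 2/3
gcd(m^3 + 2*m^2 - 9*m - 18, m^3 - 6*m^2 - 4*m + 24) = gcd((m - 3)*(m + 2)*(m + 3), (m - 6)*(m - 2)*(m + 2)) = m + 2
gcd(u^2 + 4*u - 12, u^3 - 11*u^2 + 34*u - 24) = 1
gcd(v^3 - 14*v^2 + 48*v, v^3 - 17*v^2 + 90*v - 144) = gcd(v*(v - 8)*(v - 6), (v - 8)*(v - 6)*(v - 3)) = v^2 - 14*v + 48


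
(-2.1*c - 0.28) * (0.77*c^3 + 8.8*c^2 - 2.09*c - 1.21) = -1.617*c^4 - 18.6956*c^3 + 1.925*c^2 + 3.1262*c + 0.3388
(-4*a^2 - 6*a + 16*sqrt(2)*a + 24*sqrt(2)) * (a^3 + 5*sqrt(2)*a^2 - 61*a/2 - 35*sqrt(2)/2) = -4*a^5 - 6*a^4 - 4*sqrt(2)*a^4 - 6*sqrt(2)*a^3 + 282*a^3 - 418*sqrt(2)*a^2 + 423*a^2 - 627*sqrt(2)*a - 560*a - 840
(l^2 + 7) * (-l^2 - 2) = -l^4 - 9*l^2 - 14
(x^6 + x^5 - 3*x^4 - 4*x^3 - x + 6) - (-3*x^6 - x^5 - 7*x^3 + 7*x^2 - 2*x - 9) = 4*x^6 + 2*x^5 - 3*x^4 + 3*x^3 - 7*x^2 + x + 15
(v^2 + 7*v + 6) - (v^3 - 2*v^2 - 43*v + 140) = -v^3 + 3*v^2 + 50*v - 134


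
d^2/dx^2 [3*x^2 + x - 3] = 6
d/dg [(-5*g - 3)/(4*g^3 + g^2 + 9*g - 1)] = (-20*g^3 - 5*g^2 - 45*g + (5*g + 3)*(12*g^2 + 2*g + 9) + 5)/(4*g^3 + g^2 + 9*g - 1)^2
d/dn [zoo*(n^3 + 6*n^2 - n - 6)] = zoo*(n^2 + n + 1)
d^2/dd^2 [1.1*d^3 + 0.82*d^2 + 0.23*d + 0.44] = 6.6*d + 1.64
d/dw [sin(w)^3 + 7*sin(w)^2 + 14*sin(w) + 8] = (3*sin(w)^2 + 14*sin(w) + 14)*cos(w)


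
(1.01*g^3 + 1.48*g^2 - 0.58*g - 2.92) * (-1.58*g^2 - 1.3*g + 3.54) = -1.5958*g^5 - 3.6514*g^4 + 2.5678*g^3 + 10.6068*g^2 + 1.7428*g - 10.3368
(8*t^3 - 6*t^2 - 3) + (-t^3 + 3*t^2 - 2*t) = 7*t^3 - 3*t^2 - 2*t - 3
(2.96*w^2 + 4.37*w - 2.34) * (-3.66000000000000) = -10.8336*w^2 - 15.9942*w + 8.5644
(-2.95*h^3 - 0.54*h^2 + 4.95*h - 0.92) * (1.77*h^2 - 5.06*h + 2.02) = -5.2215*h^5 + 13.9712*h^4 + 5.5349*h^3 - 27.7662*h^2 + 14.6542*h - 1.8584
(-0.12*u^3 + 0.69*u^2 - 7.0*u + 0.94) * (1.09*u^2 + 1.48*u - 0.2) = -0.1308*u^5 + 0.5745*u^4 - 6.5848*u^3 - 9.4734*u^2 + 2.7912*u - 0.188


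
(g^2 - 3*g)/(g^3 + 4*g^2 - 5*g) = (g - 3)/(g^2 + 4*g - 5)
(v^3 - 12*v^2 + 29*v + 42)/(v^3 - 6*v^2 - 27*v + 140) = (v^2 - 5*v - 6)/(v^2 + v - 20)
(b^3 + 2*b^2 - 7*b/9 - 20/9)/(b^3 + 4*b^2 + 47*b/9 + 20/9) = (b - 1)/(b + 1)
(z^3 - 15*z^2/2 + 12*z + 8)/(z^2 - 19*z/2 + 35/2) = (2*z^3 - 15*z^2 + 24*z + 16)/(2*z^2 - 19*z + 35)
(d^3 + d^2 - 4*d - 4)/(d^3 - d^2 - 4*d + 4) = (d + 1)/(d - 1)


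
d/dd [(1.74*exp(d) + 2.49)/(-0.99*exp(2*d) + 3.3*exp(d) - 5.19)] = (1.7226*exp(2*d) + 4.9302*exp(d) - 17.2476)*exp(d)/(0.9801*exp(4*d) - 6.534*exp(3*d) + 21.1662*exp(2*d) - 34.254*exp(d) + 26.9361)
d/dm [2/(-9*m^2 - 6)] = 4*m/(3*m^2 + 2)^2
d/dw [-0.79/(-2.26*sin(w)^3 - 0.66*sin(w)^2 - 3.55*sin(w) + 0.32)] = (-1.0428*sin(w) + 2.6781*cos(2*w) - 5.4826)*cos(w)/(2.26*sin(w)^3 + 0.66*sin(w)^2 + 3.55*sin(w) - 0.32)^2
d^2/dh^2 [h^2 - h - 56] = 2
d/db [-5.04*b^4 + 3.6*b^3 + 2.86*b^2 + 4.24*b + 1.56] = -20.16*b^3 + 10.8*b^2 + 5.72*b + 4.24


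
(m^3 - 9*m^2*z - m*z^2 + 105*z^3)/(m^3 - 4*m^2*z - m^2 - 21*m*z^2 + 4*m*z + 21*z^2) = (m - 5*z)/(m - 1)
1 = 1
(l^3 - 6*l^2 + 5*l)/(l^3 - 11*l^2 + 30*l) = (l - 1)/(l - 6)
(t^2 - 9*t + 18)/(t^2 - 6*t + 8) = (t^2 - 9*t + 18)/(t^2 - 6*t + 8)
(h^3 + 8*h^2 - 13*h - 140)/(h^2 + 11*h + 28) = (h^2 + h - 20)/(h + 4)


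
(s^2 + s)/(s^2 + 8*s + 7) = s/(s + 7)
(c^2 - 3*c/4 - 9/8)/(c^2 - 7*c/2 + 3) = (c + 3/4)/(c - 2)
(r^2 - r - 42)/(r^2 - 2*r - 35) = (r + 6)/(r + 5)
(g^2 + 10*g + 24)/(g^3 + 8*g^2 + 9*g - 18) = (g + 4)/(g^2 + 2*g - 3)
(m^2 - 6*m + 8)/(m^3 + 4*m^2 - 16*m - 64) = (m - 2)/(m^2 + 8*m + 16)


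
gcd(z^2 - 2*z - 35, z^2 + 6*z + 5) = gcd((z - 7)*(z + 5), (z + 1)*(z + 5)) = z + 5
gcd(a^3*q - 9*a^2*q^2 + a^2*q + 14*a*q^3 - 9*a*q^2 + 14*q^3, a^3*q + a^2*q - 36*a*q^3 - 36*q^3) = a*q + q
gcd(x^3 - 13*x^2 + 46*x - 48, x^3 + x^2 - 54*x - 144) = x - 8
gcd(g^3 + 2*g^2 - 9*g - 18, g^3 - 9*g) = g^2 - 9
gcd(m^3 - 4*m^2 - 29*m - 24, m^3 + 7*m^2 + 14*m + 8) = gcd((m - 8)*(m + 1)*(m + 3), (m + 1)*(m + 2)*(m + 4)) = m + 1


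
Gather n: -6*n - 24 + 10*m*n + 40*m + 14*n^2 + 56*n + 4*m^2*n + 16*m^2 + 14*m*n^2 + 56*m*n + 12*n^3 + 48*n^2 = 16*m^2 + 40*m + 12*n^3 + n^2*(14*m + 62) + n*(4*m^2 + 66*m + 50) - 24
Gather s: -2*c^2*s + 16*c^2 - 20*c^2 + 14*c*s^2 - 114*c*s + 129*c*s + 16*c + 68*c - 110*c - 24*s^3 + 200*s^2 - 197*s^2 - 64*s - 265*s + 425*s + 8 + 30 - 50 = -4*c^2 - 26*c - 24*s^3 + s^2*(14*c + 3) + s*(-2*c^2 + 15*c + 96) - 12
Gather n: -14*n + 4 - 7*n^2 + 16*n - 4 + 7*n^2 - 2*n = 0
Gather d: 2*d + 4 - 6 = 2*d - 2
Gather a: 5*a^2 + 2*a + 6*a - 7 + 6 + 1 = 5*a^2 + 8*a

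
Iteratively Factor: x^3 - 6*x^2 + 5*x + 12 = (x - 4)*(x^2 - 2*x - 3) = (x - 4)*(x - 3)*(x + 1)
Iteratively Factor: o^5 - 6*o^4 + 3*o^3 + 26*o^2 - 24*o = (o + 2)*(o^4 - 8*o^3 + 19*o^2 - 12*o) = (o - 1)*(o + 2)*(o^3 - 7*o^2 + 12*o) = o*(o - 1)*(o + 2)*(o^2 - 7*o + 12) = o*(o - 4)*(o - 1)*(o + 2)*(o - 3)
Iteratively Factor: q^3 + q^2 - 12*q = (q)*(q^2 + q - 12) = q*(q - 3)*(q + 4)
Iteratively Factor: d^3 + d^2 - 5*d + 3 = (d + 3)*(d^2 - 2*d + 1) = (d - 1)*(d + 3)*(d - 1)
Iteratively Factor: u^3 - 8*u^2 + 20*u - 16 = (u - 4)*(u^2 - 4*u + 4) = (u - 4)*(u - 2)*(u - 2)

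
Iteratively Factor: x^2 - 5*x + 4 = (x - 4)*(x - 1)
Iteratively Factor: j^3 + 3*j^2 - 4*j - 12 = (j + 3)*(j^2 - 4) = (j + 2)*(j + 3)*(j - 2)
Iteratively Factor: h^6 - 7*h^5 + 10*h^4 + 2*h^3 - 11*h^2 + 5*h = (h - 5)*(h^5 - 2*h^4 + 2*h^2 - h) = (h - 5)*(h + 1)*(h^4 - 3*h^3 + 3*h^2 - h) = (h - 5)*(h - 1)*(h + 1)*(h^3 - 2*h^2 + h) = h*(h - 5)*(h - 1)*(h + 1)*(h^2 - 2*h + 1) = h*(h - 5)*(h - 1)^2*(h + 1)*(h - 1)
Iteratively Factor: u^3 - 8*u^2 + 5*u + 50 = (u - 5)*(u^2 - 3*u - 10) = (u - 5)^2*(u + 2)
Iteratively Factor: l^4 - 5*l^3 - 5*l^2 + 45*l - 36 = (l - 3)*(l^3 - 2*l^2 - 11*l + 12) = (l - 3)*(l + 3)*(l^2 - 5*l + 4) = (l - 4)*(l - 3)*(l + 3)*(l - 1)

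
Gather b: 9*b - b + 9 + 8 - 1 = 8*b + 16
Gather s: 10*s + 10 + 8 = 10*s + 18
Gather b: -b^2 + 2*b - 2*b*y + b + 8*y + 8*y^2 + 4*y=-b^2 + b*(3 - 2*y) + 8*y^2 + 12*y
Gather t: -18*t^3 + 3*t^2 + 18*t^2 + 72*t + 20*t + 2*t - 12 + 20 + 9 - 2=-18*t^3 + 21*t^2 + 94*t + 15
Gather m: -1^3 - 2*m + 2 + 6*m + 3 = 4*m + 4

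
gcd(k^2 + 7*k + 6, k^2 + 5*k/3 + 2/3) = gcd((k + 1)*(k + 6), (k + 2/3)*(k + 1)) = k + 1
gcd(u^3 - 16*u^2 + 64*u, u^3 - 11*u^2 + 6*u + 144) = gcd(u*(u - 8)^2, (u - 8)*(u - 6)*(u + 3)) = u - 8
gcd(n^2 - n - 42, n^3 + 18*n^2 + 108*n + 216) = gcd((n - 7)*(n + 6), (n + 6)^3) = n + 6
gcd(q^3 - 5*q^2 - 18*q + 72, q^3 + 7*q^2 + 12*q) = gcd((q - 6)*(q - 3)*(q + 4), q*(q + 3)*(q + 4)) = q + 4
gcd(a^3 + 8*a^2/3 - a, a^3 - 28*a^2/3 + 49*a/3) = a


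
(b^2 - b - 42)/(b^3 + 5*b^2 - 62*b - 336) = (b - 7)/(b^2 - b - 56)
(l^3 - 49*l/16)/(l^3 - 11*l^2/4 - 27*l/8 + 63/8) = l*(4*l - 7)/(2*(2*l^2 - 9*l + 9))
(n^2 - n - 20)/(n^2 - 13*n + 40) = (n + 4)/(n - 8)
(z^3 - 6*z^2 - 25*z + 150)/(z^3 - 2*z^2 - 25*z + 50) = (z - 6)/(z - 2)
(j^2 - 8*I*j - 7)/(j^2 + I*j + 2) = (j - 7*I)/(j + 2*I)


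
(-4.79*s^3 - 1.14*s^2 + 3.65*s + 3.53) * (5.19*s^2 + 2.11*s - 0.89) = -24.8601*s^5 - 16.0235*s^4 + 20.8012*s^3 + 27.0368*s^2 + 4.1998*s - 3.1417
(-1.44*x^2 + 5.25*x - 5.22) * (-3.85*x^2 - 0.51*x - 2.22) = 5.544*x^4 - 19.4781*x^3 + 20.6163*x^2 - 8.9928*x + 11.5884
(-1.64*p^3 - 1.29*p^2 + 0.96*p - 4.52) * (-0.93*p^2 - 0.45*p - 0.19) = 1.5252*p^5 + 1.9377*p^4 - 0.000700000000000034*p^3 + 4.0167*p^2 + 1.8516*p + 0.8588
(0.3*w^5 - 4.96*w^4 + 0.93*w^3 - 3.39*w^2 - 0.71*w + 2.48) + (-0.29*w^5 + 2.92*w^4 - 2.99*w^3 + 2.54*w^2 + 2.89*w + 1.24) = 0.01*w^5 - 2.04*w^4 - 2.06*w^3 - 0.85*w^2 + 2.18*w + 3.72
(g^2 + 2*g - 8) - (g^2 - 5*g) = 7*g - 8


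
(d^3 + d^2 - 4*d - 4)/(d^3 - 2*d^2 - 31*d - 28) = (d^2 - 4)/(d^2 - 3*d - 28)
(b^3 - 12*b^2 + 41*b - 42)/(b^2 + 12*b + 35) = (b^3 - 12*b^2 + 41*b - 42)/(b^2 + 12*b + 35)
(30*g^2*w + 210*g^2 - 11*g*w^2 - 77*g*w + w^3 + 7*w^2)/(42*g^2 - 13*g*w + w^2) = (-5*g*w - 35*g + w^2 + 7*w)/(-7*g + w)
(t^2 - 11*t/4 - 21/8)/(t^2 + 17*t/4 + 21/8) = (2*t - 7)/(2*t + 7)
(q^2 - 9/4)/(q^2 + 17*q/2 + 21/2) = (q - 3/2)/(q + 7)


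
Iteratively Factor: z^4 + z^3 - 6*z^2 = (z)*(z^3 + z^2 - 6*z) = z*(z + 3)*(z^2 - 2*z) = z^2*(z + 3)*(z - 2)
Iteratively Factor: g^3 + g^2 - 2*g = (g + 2)*(g^2 - g) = g*(g + 2)*(g - 1)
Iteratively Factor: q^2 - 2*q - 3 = (q - 3)*(q + 1)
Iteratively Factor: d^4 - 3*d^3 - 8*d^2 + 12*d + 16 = (d + 1)*(d^3 - 4*d^2 - 4*d + 16) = (d - 2)*(d + 1)*(d^2 - 2*d - 8) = (d - 4)*(d - 2)*(d + 1)*(d + 2)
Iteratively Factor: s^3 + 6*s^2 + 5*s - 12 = (s - 1)*(s^2 + 7*s + 12) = (s - 1)*(s + 4)*(s + 3)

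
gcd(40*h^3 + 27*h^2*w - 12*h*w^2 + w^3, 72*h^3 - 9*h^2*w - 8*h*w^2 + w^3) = -8*h + w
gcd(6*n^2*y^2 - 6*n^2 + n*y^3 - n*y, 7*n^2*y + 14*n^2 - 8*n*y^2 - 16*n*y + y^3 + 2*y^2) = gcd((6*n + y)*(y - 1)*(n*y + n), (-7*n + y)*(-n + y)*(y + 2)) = 1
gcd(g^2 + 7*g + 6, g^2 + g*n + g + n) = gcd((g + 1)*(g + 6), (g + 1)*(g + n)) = g + 1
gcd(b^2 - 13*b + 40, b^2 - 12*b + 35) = b - 5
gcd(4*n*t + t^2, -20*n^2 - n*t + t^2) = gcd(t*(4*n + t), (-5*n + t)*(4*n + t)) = 4*n + t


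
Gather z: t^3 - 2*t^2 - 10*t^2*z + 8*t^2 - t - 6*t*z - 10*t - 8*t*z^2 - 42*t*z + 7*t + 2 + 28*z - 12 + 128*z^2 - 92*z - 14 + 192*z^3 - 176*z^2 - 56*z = t^3 + 6*t^2 - 4*t + 192*z^3 + z^2*(-8*t - 48) + z*(-10*t^2 - 48*t - 120) - 24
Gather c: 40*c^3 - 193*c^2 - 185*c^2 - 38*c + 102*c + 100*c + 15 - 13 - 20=40*c^3 - 378*c^2 + 164*c - 18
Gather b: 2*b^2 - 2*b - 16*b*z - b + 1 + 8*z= 2*b^2 + b*(-16*z - 3) + 8*z + 1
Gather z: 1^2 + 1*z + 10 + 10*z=11*z + 11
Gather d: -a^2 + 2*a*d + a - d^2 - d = -a^2 + a - d^2 + d*(2*a - 1)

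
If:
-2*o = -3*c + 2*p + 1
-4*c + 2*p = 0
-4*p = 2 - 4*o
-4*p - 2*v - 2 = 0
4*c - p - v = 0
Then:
No Solution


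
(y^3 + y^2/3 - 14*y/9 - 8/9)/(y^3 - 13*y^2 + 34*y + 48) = (9*y^2 - 6*y - 8)/(9*(y^2 - 14*y + 48))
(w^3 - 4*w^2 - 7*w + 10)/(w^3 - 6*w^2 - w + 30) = (w - 1)/(w - 3)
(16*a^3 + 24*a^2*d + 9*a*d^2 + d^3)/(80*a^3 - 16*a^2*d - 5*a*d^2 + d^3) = (4*a^2 + 5*a*d + d^2)/(20*a^2 - 9*a*d + d^2)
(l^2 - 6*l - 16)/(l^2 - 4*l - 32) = (l + 2)/(l + 4)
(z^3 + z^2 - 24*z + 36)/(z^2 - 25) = (z^3 + z^2 - 24*z + 36)/(z^2 - 25)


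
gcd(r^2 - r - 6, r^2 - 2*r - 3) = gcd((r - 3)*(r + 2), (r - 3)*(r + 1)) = r - 3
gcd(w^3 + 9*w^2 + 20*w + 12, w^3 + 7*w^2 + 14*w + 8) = w^2 + 3*w + 2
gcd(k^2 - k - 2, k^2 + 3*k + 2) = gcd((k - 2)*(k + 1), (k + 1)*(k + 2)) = k + 1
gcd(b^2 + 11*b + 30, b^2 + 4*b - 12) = b + 6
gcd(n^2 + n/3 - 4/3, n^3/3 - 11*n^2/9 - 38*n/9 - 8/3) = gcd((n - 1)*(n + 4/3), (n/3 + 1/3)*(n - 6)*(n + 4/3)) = n + 4/3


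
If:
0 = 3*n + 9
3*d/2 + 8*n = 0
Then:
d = 16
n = -3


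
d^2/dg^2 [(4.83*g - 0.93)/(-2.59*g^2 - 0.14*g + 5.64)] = (-(4.83*g - 0.93)*(5.18*g + 0.14)*(10.36*g + 0.28) + (75.0582*g - 3.465)*(2.59*g^2 + 0.14*g - 5.64))/(2.59*g^2 + 0.14*g - 5.64)^3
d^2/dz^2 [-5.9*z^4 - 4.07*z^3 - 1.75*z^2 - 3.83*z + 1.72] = -70.8*z^2 - 24.42*z - 3.5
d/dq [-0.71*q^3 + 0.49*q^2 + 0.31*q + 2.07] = -2.13*q^2 + 0.98*q + 0.31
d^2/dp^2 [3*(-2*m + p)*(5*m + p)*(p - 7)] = 18*m + 18*p - 42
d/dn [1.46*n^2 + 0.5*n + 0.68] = 2.92*n + 0.5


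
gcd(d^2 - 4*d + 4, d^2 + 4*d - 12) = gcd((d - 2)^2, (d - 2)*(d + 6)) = d - 2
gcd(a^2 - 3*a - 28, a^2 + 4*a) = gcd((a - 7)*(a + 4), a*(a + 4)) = a + 4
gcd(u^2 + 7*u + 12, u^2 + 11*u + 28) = u + 4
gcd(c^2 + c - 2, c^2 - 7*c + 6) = c - 1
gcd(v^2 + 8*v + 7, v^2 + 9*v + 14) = v + 7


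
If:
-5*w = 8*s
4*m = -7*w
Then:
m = -7*w/4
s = -5*w/8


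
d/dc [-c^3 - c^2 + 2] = c*(-3*c - 2)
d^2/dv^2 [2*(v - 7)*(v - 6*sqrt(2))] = 4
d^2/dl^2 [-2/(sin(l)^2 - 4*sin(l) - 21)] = 4*(2*sin(l)^4 - 6*sin(l)^3 + 47*sin(l)^2 - 30*sin(l) - 37)/((sin(l) - 7)^3*(sin(l) + 3)^3)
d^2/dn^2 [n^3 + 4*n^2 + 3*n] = 6*n + 8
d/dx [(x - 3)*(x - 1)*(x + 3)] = 3*x^2 - 2*x - 9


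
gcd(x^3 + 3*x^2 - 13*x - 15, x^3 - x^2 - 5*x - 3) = x^2 - 2*x - 3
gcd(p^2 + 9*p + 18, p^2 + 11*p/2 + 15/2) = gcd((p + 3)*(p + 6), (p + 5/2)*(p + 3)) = p + 3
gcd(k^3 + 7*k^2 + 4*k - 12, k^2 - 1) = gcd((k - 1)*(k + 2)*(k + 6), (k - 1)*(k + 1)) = k - 1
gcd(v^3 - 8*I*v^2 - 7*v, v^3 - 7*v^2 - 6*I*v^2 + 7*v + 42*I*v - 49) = v - 7*I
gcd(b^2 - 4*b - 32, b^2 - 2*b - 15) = 1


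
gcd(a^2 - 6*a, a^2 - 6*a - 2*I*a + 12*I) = a - 6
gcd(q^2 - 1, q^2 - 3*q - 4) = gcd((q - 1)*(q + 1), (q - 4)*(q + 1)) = q + 1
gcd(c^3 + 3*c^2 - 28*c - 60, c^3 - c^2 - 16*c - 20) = c^2 - 3*c - 10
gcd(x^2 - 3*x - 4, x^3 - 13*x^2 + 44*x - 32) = x - 4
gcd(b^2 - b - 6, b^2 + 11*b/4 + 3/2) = b + 2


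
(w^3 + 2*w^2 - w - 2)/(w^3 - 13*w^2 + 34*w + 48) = (w^2 + w - 2)/(w^2 - 14*w + 48)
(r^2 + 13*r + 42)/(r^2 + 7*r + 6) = (r + 7)/(r + 1)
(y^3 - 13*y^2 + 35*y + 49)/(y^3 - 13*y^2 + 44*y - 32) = (y^3 - 13*y^2 + 35*y + 49)/(y^3 - 13*y^2 + 44*y - 32)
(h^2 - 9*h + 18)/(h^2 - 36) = (h - 3)/(h + 6)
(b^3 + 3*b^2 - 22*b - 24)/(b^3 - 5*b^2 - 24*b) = (-b^3 - 3*b^2 + 22*b + 24)/(b*(-b^2 + 5*b + 24))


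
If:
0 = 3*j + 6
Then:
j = -2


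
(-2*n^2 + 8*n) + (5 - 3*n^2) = -5*n^2 + 8*n + 5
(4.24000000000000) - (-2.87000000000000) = 7.11000000000000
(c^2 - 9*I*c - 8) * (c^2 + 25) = c^4 - 9*I*c^3 + 17*c^2 - 225*I*c - 200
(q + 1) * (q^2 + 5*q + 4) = q^3 + 6*q^2 + 9*q + 4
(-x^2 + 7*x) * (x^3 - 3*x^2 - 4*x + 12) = -x^5 + 10*x^4 - 17*x^3 - 40*x^2 + 84*x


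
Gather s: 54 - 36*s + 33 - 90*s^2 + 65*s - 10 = -90*s^2 + 29*s + 77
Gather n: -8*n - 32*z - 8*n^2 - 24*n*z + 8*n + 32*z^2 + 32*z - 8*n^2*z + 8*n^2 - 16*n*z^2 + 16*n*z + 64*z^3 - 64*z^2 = -8*n^2*z + n*(-16*z^2 - 8*z) + 64*z^3 - 32*z^2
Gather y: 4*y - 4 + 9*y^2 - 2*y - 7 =9*y^2 + 2*y - 11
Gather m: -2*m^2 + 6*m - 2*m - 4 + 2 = -2*m^2 + 4*m - 2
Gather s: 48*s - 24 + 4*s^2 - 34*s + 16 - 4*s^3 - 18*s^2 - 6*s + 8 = -4*s^3 - 14*s^2 + 8*s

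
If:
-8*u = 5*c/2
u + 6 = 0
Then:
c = 96/5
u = -6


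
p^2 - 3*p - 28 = (p - 7)*(p + 4)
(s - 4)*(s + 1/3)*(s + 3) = s^3 - 2*s^2/3 - 37*s/3 - 4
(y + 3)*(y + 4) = y^2 + 7*y + 12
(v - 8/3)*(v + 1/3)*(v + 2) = v^3 - v^2/3 - 50*v/9 - 16/9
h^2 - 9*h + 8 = (h - 8)*(h - 1)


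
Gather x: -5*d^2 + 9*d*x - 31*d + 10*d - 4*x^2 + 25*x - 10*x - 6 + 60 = -5*d^2 - 21*d - 4*x^2 + x*(9*d + 15) + 54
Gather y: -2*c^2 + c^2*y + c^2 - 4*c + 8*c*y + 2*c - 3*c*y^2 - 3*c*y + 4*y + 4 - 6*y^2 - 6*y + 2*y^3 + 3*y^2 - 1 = -c^2 - 2*c + 2*y^3 + y^2*(-3*c - 3) + y*(c^2 + 5*c - 2) + 3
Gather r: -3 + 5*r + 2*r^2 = 2*r^2 + 5*r - 3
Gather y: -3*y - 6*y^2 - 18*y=-6*y^2 - 21*y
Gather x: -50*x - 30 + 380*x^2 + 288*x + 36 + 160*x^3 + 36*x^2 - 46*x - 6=160*x^3 + 416*x^2 + 192*x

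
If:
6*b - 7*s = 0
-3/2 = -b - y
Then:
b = 3/2 - y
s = 9/7 - 6*y/7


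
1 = 1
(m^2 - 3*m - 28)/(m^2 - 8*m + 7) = (m + 4)/(m - 1)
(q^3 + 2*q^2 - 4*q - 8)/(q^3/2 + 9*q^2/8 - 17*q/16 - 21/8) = 16*(q^2 - 4)/(8*q^2 + 2*q - 21)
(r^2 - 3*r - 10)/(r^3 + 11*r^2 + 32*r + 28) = (r - 5)/(r^2 + 9*r + 14)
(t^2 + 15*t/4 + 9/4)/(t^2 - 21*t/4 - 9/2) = (t + 3)/(t - 6)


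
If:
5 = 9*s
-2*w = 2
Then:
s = 5/9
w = -1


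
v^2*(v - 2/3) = v^3 - 2*v^2/3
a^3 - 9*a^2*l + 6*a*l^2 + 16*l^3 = (a - 8*l)*(a - 2*l)*(a + l)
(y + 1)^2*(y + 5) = y^3 + 7*y^2 + 11*y + 5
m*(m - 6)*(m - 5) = m^3 - 11*m^2 + 30*m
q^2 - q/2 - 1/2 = (q - 1)*(q + 1/2)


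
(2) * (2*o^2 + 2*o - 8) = 4*o^2 + 4*o - 16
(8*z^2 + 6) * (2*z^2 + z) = 16*z^4 + 8*z^3 + 12*z^2 + 6*z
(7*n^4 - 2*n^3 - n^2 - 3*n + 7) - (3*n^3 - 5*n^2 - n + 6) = 7*n^4 - 5*n^3 + 4*n^2 - 2*n + 1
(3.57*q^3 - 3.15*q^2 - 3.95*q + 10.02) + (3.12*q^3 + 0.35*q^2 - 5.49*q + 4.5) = 6.69*q^3 - 2.8*q^2 - 9.44*q + 14.52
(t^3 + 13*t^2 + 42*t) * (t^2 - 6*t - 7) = t^5 + 7*t^4 - 43*t^3 - 343*t^2 - 294*t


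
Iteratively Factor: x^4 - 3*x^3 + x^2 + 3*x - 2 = (x - 1)*(x^3 - 2*x^2 - x + 2) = (x - 1)^2*(x^2 - x - 2) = (x - 2)*(x - 1)^2*(x + 1)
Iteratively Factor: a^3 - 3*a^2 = (a)*(a^2 - 3*a) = a^2*(a - 3)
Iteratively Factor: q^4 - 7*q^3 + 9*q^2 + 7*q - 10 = (q - 5)*(q^3 - 2*q^2 - q + 2) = (q - 5)*(q - 1)*(q^2 - q - 2) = (q - 5)*(q - 1)*(q + 1)*(q - 2)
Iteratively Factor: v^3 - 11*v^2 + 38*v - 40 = (v - 4)*(v^2 - 7*v + 10) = (v - 5)*(v - 4)*(v - 2)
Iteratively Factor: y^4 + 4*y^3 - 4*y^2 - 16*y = (y - 2)*(y^3 + 6*y^2 + 8*y) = (y - 2)*(y + 2)*(y^2 + 4*y) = (y - 2)*(y + 2)*(y + 4)*(y)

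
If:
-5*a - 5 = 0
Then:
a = -1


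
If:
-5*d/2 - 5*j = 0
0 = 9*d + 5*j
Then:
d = 0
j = 0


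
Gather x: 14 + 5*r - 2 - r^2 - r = -r^2 + 4*r + 12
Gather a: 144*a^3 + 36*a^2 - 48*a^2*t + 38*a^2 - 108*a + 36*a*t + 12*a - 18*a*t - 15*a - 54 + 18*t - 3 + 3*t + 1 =144*a^3 + a^2*(74 - 48*t) + a*(18*t - 111) + 21*t - 56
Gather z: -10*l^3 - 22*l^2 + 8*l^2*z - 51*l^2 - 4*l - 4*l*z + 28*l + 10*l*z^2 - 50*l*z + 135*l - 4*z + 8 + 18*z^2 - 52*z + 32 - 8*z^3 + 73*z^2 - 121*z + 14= -10*l^3 - 73*l^2 + 159*l - 8*z^3 + z^2*(10*l + 91) + z*(8*l^2 - 54*l - 177) + 54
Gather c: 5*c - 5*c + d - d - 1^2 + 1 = 0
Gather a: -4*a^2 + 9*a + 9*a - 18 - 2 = -4*a^2 + 18*a - 20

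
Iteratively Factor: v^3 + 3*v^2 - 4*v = (v + 4)*(v^2 - v) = (v - 1)*(v + 4)*(v)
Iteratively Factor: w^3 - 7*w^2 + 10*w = (w - 5)*(w^2 - 2*w) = w*(w - 5)*(w - 2)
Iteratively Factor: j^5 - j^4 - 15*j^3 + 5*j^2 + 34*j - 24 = (j - 4)*(j^4 + 3*j^3 - 3*j^2 - 7*j + 6) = (j - 4)*(j - 1)*(j^3 + 4*j^2 + j - 6) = (j - 4)*(j - 1)^2*(j^2 + 5*j + 6) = (j - 4)*(j - 1)^2*(j + 2)*(j + 3)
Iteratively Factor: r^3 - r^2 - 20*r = (r - 5)*(r^2 + 4*r) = r*(r - 5)*(r + 4)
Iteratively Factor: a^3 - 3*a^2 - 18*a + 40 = (a - 2)*(a^2 - a - 20) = (a - 2)*(a + 4)*(a - 5)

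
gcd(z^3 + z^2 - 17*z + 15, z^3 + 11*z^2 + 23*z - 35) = z^2 + 4*z - 5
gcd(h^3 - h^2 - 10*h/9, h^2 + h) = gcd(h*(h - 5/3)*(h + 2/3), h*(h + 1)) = h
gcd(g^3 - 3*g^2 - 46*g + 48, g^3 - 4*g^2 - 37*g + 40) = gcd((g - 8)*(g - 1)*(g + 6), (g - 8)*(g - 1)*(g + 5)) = g^2 - 9*g + 8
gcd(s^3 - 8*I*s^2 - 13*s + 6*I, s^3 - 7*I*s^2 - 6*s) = s^2 - 7*I*s - 6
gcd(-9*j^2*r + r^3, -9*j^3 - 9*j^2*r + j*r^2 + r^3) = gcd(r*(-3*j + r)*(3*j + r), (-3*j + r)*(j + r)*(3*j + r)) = -9*j^2 + r^2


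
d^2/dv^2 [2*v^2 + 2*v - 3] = 4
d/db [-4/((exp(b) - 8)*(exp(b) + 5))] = (8*exp(b) - 12)*exp(b)/((exp(b) - 8)^2*(exp(b) + 5)^2)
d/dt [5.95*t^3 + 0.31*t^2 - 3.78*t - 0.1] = 17.85*t^2 + 0.62*t - 3.78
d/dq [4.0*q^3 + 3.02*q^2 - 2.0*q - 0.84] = 12.0*q^2 + 6.04*q - 2.0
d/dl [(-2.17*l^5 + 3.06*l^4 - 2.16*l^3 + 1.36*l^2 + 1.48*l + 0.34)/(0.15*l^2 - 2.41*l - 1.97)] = (-0.9765*l^6 + 21.8368*l^5 - 1.07330000000001*l^4 - 13.7016*l^3 + 9.266*l^2 - 5.4604*l - 2.0962)/(0.0225*l^4 - 0.723*l^3 + 5.2171*l^2 + 9.4954*l + 3.8809)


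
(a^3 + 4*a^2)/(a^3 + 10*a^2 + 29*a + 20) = a^2/(a^2 + 6*a + 5)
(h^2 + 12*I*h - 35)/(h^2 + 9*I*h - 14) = (h + 5*I)/(h + 2*I)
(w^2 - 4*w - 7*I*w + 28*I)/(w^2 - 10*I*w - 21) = (w - 4)/(w - 3*I)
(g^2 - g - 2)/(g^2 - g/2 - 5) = 2*(-g^2 + g + 2)/(-2*g^2 + g + 10)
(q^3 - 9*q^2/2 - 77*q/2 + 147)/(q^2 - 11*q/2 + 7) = (q^2 - q - 42)/(q - 2)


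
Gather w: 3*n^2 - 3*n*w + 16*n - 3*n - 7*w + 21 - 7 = 3*n^2 + 13*n + w*(-3*n - 7) + 14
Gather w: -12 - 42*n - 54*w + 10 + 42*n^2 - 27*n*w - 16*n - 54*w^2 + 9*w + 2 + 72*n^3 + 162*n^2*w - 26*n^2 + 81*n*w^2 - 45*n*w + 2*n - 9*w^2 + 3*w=72*n^3 + 16*n^2 - 56*n + w^2*(81*n - 63) + w*(162*n^2 - 72*n - 42)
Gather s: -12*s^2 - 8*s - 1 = -12*s^2 - 8*s - 1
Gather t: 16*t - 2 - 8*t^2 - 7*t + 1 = -8*t^2 + 9*t - 1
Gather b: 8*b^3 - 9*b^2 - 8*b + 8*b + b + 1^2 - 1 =8*b^3 - 9*b^2 + b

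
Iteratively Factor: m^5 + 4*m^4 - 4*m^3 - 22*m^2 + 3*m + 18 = (m - 1)*(m^4 + 5*m^3 + m^2 - 21*m - 18) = (m - 1)*(m + 3)*(m^3 + 2*m^2 - 5*m - 6) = (m - 1)*(m + 3)^2*(m^2 - m - 2) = (m - 2)*(m - 1)*(m + 3)^2*(m + 1)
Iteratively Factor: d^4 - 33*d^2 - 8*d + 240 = (d - 5)*(d^3 + 5*d^2 - 8*d - 48) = (d - 5)*(d + 4)*(d^2 + d - 12) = (d - 5)*(d - 3)*(d + 4)*(d + 4)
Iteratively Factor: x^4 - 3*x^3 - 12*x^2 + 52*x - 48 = (x - 2)*(x^3 - x^2 - 14*x + 24) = (x - 2)^2*(x^2 + x - 12) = (x - 3)*(x - 2)^2*(x + 4)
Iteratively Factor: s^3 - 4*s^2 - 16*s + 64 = (s - 4)*(s^2 - 16) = (s - 4)^2*(s + 4)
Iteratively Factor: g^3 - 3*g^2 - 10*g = (g + 2)*(g^2 - 5*g) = (g - 5)*(g + 2)*(g)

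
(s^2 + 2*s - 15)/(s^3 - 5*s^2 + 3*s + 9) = (s + 5)/(s^2 - 2*s - 3)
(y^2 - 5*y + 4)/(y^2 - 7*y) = (y^2 - 5*y + 4)/(y*(y - 7))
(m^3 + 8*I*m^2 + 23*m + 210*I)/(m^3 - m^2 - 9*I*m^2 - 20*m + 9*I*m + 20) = (m^2 + 13*I*m - 42)/(m^2 - m*(1 + 4*I) + 4*I)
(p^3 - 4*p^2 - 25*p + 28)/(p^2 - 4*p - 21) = (p^2 + 3*p - 4)/(p + 3)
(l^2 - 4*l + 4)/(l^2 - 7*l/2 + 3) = 2*(l - 2)/(2*l - 3)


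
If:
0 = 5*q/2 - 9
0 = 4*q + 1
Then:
No Solution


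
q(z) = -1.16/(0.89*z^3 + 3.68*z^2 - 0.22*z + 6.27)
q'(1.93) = 0.04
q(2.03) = -0.04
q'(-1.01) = -0.07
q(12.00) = -0.00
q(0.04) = -0.19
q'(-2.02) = -0.02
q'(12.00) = 0.00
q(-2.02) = -0.08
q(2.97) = -0.02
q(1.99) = -0.04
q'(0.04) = 0.00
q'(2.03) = 0.04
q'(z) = -1.16*(-2.67*z^2 - 7.36*z + 0.22)/(0.89*z^3 + 3.68*z^2 - 0.22*z + 6.27)^2 = (3.0972*z^2 + 8.5376*z - 0.2552)/(0.89*z^3 + 3.68*z^2 - 0.22*z + 6.27)^2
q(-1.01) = -0.12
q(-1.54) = -0.10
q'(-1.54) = -0.04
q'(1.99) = 0.04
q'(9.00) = 0.00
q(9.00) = -0.00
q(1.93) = -0.04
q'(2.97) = 0.01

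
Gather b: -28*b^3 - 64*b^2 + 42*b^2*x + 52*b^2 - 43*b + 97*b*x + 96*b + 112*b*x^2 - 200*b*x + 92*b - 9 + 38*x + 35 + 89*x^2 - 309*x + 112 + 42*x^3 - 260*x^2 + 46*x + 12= -28*b^3 + b^2*(42*x - 12) + b*(112*x^2 - 103*x + 145) + 42*x^3 - 171*x^2 - 225*x + 150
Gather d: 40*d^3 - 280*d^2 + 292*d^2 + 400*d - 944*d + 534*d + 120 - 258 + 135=40*d^3 + 12*d^2 - 10*d - 3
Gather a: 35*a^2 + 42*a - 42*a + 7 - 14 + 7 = 35*a^2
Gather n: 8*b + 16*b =24*b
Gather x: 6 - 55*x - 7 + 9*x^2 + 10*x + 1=9*x^2 - 45*x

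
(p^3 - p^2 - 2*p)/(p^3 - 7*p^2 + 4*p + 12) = p/(p - 6)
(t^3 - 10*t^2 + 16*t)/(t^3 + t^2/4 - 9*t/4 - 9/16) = 16*t*(t^2 - 10*t + 16)/(16*t^3 + 4*t^2 - 36*t - 9)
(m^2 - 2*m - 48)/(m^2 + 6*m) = (m - 8)/m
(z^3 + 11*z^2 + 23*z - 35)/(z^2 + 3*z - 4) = (z^2 + 12*z + 35)/(z + 4)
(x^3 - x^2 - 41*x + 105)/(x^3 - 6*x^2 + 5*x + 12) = (x^2 + 2*x - 35)/(x^2 - 3*x - 4)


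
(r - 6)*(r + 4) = r^2 - 2*r - 24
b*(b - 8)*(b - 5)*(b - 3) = b^4 - 16*b^3 + 79*b^2 - 120*b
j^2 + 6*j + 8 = (j + 2)*(j + 4)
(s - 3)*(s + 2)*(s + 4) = s^3 + 3*s^2 - 10*s - 24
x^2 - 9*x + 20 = (x - 5)*(x - 4)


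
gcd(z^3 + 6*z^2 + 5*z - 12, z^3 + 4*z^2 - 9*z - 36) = z^2 + 7*z + 12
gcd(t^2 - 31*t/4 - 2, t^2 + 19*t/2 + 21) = 1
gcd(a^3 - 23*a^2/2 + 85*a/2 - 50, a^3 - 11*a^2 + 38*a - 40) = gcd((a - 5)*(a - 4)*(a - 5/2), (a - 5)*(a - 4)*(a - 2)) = a^2 - 9*a + 20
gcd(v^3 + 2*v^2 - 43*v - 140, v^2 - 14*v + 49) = v - 7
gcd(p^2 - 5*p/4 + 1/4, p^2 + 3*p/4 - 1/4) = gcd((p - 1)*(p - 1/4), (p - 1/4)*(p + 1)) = p - 1/4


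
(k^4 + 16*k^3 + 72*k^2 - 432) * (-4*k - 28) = -4*k^5 - 92*k^4 - 736*k^3 - 2016*k^2 + 1728*k + 12096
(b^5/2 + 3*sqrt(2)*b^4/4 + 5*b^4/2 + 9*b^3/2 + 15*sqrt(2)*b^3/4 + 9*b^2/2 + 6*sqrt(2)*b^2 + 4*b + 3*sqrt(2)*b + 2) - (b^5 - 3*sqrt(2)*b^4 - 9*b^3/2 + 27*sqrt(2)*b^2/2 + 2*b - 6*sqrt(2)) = -b^5/2 + 5*b^4/2 + 15*sqrt(2)*b^4/4 + 15*sqrt(2)*b^3/4 + 9*b^3 - 15*sqrt(2)*b^2/2 + 9*b^2/2 + 2*b + 3*sqrt(2)*b + 2 + 6*sqrt(2)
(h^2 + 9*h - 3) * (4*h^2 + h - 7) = 4*h^4 + 37*h^3 - 10*h^2 - 66*h + 21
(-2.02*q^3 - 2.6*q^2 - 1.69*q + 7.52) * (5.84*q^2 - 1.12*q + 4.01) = -11.7968*q^5 - 12.9216*q^4 - 15.0578*q^3 + 35.3836*q^2 - 15.1993*q + 30.1552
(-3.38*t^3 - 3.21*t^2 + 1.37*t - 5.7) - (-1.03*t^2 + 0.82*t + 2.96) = -3.38*t^3 - 2.18*t^2 + 0.55*t - 8.66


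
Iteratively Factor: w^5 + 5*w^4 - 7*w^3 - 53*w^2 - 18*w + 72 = (w + 2)*(w^4 + 3*w^3 - 13*w^2 - 27*w + 36) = (w - 1)*(w + 2)*(w^3 + 4*w^2 - 9*w - 36) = (w - 1)*(w + 2)*(w + 3)*(w^2 + w - 12) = (w - 1)*(w + 2)*(w + 3)*(w + 4)*(w - 3)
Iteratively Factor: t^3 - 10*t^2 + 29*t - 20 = (t - 5)*(t^2 - 5*t + 4) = (t - 5)*(t - 1)*(t - 4)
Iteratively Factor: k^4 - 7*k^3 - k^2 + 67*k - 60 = (k + 3)*(k^3 - 10*k^2 + 29*k - 20) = (k - 1)*(k + 3)*(k^2 - 9*k + 20) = (k - 4)*(k - 1)*(k + 3)*(k - 5)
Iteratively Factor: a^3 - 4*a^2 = (a)*(a^2 - 4*a) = a^2*(a - 4)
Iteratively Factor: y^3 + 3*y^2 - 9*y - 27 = (y - 3)*(y^2 + 6*y + 9) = (y - 3)*(y + 3)*(y + 3)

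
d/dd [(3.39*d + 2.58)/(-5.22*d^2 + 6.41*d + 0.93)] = (17.6958*d^2 + 26.9352*d - 13.3851)/(27.2484*d^4 - 66.9204*d^3 + 31.3789*d^2 + 11.9226*d + 0.8649)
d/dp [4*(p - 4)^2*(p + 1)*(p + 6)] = 16*p^3 - 12*p^2 - 272*p + 256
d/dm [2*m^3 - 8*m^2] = 2*m*(3*m - 8)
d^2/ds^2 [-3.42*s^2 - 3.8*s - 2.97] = -6.84000000000000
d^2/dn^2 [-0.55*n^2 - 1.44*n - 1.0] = -1.10000000000000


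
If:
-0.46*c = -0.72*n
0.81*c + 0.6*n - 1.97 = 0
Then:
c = 1.65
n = 1.05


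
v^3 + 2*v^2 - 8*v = v*(v - 2)*(v + 4)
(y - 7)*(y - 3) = y^2 - 10*y + 21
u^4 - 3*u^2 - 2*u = u*(u - 2)*(u + 1)^2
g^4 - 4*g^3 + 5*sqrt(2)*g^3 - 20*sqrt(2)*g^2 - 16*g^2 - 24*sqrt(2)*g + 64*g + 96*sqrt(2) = (g - 4)*(g - 2*sqrt(2))*(g + sqrt(2))*(g + 6*sqrt(2))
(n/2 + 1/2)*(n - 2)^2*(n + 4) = n^4/2 + n^3/2 - 6*n^2 + 2*n + 8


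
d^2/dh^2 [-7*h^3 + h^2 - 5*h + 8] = 2 - 42*h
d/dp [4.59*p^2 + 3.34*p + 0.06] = 9.18*p + 3.34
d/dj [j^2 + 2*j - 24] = 2*j + 2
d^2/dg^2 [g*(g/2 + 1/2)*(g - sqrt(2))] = 3*g - sqrt(2) + 1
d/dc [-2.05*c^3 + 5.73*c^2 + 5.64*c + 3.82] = -6.15*c^2 + 11.46*c + 5.64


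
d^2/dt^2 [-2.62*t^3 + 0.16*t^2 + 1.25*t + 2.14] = 0.32 - 15.72*t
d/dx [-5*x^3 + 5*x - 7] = 5 - 15*x^2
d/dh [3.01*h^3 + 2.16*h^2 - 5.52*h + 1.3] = 9.03*h^2 + 4.32*h - 5.52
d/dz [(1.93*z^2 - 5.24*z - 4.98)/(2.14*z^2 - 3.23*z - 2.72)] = (4.9797*z^2 + 10.8152*z - 1.8326)/(4.5796*z^4 - 13.8244*z^3 - 1.2087*z^2 + 17.5712*z + 7.3984)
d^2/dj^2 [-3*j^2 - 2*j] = -6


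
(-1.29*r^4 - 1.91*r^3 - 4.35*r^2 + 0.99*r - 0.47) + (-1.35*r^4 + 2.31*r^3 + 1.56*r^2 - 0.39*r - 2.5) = -2.64*r^4 + 0.4*r^3 - 2.79*r^2 + 0.6*r - 2.97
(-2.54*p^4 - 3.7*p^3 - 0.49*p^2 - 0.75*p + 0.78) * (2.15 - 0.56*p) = 1.4224*p^5 - 3.389*p^4 - 7.6806*p^3 - 0.6335*p^2 - 2.0493*p + 1.677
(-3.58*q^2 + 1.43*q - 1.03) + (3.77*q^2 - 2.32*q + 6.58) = 0.19*q^2 - 0.89*q + 5.55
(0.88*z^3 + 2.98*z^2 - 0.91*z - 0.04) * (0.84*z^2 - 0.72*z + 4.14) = 0.7392*z^5 + 1.8696*z^4 + 0.7332*z^3 + 12.9588*z^2 - 3.7386*z - 0.1656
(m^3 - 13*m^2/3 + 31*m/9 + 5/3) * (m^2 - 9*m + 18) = m^5 - 40*m^4/3 + 544*m^3/9 - 322*m^2/3 + 47*m + 30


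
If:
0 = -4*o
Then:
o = 0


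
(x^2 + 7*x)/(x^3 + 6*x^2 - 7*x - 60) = x*(x + 7)/(x^3 + 6*x^2 - 7*x - 60)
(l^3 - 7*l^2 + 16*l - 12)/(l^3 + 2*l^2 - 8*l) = (l^2 - 5*l + 6)/(l*(l + 4))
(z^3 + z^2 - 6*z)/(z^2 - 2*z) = z + 3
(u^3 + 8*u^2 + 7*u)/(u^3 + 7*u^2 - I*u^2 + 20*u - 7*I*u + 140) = u*(u + 1)/(u^2 - I*u + 20)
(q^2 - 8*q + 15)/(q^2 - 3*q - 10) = (q - 3)/(q + 2)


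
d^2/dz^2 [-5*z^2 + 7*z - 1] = -10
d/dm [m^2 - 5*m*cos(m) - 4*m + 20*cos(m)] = 5*m*sin(m) + 2*m - 20*sin(m) - 5*cos(m) - 4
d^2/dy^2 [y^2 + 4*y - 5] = 2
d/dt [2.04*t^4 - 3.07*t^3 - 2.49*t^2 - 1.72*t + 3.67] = 8.16*t^3 - 9.21*t^2 - 4.98*t - 1.72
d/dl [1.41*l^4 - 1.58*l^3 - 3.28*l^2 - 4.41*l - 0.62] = 5.64*l^3 - 4.74*l^2 - 6.56*l - 4.41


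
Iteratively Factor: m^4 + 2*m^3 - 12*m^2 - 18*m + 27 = (m + 3)*(m^3 - m^2 - 9*m + 9) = (m - 3)*(m + 3)*(m^2 + 2*m - 3) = (m - 3)*(m + 3)^2*(m - 1)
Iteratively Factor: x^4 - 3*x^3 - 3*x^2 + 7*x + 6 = (x - 2)*(x^3 - x^2 - 5*x - 3) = (x - 2)*(x + 1)*(x^2 - 2*x - 3) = (x - 2)*(x + 1)^2*(x - 3)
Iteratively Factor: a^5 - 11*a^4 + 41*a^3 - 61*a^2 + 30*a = (a - 5)*(a^4 - 6*a^3 + 11*a^2 - 6*a) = (a - 5)*(a - 2)*(a^3 - 4*a^2 + 3*a) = (a - 5)*(a - 2)*(a - 1)*(a^2 - 3*a) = a*(a - 5)*(a - 2)*(a - 1)*(a - 3)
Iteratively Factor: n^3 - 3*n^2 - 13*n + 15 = (n - 5)*(n^2 + 2*n - 3) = (n - 5)*(n + 3)*(n - 1)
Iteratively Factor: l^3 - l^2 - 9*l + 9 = (l - 3)*(l^2 + 2*l - 3) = (l - 3)*(l - 1)*(l + 3)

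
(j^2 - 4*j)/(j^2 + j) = (j - 4)/(j + 1)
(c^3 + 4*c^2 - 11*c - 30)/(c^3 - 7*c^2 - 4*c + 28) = (c^2 + 2*c - 15)/(c^2 - 9*c + 14)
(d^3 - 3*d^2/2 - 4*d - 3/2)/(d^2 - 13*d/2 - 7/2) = (d^2 - 2*d - 3)/(d - 7)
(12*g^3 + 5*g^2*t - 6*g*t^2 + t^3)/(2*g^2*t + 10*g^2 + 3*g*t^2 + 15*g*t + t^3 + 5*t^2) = (12*g^2 - 7*g*t + t^2)/(2*g*t + 10*g + t^2 + 5*t)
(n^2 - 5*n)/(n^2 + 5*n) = (n - 5)/(n + 5)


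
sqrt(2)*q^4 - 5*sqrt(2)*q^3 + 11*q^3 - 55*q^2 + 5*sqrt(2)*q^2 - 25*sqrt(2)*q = q*(q - 5)*(q + 5*sqrt(2))*(sqrt(2)*q + 1)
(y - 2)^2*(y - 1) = y^3 - 5*y^2 + 8*y - 4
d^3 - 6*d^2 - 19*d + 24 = (d - 8)*(d - 1)*(d + 3)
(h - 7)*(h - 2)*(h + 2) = h^3 - 7*h^2 - 4*h + 28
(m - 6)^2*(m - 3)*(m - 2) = m^4 - 17*m^3 + 102*m^2 - 252*m + 216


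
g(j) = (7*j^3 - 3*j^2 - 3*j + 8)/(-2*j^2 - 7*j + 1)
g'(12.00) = -3.30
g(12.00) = -31.36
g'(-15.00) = -3.13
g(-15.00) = 70.49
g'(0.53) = 5.72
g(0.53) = -2.02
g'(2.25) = -1.91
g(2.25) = -2.65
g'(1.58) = -1.28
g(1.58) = -1.55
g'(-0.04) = 31.91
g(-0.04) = 6.36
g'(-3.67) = 44734.70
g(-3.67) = 1482.70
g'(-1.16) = 4.81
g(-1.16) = -0.54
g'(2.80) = -2.22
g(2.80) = -3.78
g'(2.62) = -2.13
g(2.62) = -3.39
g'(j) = (4*j + 7)*(7*j^3 - 3*j^2 - 3*j + 8)/(-2*j^2 - 7*j + 1)^2 + (21*j^2 - 6*j - 3)/(-2*j^2 - 7*j + 1) = (-14*j^4 - 98*j^3 + 36*j^2 + 26*j + 53)/(4*j^4 + 28*j^3 + 45*j^2 - 14*j + 1)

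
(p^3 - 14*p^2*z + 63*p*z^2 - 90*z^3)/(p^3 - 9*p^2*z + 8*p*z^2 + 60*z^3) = (p - 3*z)/(p + 2*z)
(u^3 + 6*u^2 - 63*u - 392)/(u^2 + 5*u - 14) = (u^2 - u - 56)/(u - 2)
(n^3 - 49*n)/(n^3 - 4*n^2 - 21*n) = (n + 7)/(n + 3)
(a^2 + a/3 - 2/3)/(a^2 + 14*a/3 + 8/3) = (3*a^2 + a - 2)/(3*a^2 + 14*a + 8)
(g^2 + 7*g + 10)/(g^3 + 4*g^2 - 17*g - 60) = (g + 2)/(g^2 - g - 12)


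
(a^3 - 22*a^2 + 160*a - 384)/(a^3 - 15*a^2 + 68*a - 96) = (a^2 - 14*a + 48)/(a^2 - 7*a + 12)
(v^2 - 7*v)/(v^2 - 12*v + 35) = v/(v - 5)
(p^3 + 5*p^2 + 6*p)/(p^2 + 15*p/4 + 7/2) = 4*p*(p + 3)/(4*p + 7)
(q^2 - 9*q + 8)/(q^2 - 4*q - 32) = (q - 1)/(q + 4)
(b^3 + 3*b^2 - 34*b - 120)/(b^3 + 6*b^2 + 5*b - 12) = (b^2 - b - 30)/(b^2 + 2*b - 3)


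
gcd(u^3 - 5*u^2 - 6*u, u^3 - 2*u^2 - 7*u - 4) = u + 1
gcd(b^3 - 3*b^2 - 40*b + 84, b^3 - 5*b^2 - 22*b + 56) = b^2 - 9*b + 14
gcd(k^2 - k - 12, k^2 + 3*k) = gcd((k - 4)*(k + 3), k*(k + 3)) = k + 3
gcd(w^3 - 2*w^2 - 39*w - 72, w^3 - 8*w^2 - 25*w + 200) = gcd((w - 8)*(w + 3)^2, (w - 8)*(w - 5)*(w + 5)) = w - 8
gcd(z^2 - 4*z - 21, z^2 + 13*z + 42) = 1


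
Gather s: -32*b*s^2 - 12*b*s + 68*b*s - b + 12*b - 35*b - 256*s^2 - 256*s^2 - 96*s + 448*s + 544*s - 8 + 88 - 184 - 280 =-24*b + s^2*(-32*b - 512) + s*(56*b + 896) - 384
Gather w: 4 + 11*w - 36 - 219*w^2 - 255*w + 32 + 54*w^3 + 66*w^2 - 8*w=54*w^3 - 153*w^2 - 252*w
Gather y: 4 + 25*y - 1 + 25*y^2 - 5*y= 25*y^2 + 20*y + 3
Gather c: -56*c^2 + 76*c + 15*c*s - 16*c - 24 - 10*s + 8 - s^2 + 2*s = -56*c^2 + c*(15*s + 60) - s^2 - 8*s - 16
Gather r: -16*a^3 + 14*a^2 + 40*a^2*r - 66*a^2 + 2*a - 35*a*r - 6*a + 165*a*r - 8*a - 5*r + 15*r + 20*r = -16*a^3 - 52*a^2 - 12*a + r*(40*a^2 + 130*a + 30)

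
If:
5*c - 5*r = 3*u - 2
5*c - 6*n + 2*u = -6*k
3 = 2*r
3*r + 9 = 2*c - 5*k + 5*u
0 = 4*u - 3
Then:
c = 31/20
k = -133/100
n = 127/600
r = 3/2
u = 3/4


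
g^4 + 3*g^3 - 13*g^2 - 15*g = g*(g - 3)*(g + 1)*(g + 5)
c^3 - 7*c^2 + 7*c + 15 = (c - 5)*(c - 3)*(c + 1)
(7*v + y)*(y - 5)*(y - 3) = 7*v*y^2 - 56*v*y + 105*v + y^3 - 8*y^2 + 15*y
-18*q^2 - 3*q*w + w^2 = (-6*q + w)*(3*q + w)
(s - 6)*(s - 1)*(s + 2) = s^3 - 5*s^2 - 8*s + 12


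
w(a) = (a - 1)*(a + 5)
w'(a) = 2*a + 4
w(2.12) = 7.97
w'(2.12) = 8.24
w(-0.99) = -7.98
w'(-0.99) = 2.02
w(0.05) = -4.80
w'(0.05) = 4.10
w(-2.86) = -8.26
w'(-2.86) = -1.72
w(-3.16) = -7.65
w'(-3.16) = -2.32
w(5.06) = 40.84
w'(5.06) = 14.12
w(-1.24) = -8.42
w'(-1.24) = 1.52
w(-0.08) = -5.31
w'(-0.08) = 3.84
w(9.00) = 112.00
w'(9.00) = 22.00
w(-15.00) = 160.00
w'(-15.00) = -26.00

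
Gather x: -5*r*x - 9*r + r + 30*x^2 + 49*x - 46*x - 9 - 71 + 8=-8*r + 30*x^2 + x*(3 - 5*r) - 72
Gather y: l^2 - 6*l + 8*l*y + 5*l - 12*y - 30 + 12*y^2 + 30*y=l^2 - l + 12*y^2 + y*(8*l + 18) - 30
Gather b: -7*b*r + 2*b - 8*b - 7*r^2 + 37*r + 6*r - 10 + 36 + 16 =b*(-7*r - 6) - 7*r^2 + 43*r + 42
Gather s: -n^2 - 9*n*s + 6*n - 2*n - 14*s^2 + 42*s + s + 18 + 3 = -n^2 + 4*n - 14*s^2 + s*(43 - 9*n) + 21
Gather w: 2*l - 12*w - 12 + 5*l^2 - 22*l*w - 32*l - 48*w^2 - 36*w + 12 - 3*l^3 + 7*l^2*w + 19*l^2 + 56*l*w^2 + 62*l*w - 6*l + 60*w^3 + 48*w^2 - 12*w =-3*l^3 + 24*l^2 + 56*l*w^2 - 36*l + 60*w^3 + w*(7*l^2 + 40*l - 60)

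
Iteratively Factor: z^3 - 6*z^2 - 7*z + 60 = (z - 4)*(z^2 - 2*z - 15) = (z - 5)*(z - 4)*(z + 3)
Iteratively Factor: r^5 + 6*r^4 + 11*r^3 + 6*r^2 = (r)*(r^4 + 6*r^3 + 11*r^2 + 6*r) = r^2*(r^3 + 6*r^2 + 11*r + 6) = r^2*(r + 2)*(r^2 + 4*r + 3) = r^2*(r + 1)*(r + 2)*(r + 3)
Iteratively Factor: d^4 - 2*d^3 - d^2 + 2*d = (d - 2)*(d^3 - d) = (d - 2)*(d + 1)*(d^2 - d) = (d - 2)*(d - 1)*(d + 1)*(d)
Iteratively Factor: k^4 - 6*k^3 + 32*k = (k - 4)*(k^3 - 2*k^2 - 8*k) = (k - 4)*(k + 2)*(k^2 - 4*k) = k*(k - 4)*(k + 2)*(k - 4)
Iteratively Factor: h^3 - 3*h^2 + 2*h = (h)*(h^2 - 3*h + 2) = h*(h - 1)*(h - 2)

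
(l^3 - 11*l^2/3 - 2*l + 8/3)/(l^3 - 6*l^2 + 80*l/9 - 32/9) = 3*(l + 1)/(3*l - 4)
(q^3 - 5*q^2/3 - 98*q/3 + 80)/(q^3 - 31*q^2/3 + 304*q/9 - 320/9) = 3*(q + 6)/(3*q - 8)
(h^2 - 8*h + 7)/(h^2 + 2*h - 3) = (h - 7)/(h + 3)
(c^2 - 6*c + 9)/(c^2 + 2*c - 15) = (c - 3)/(c + 5)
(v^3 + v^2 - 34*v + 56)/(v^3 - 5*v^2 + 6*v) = (v^2 + 3*v - 28)/(v*(v - 3))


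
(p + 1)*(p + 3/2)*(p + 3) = p^3 + 11*p^2/2 + 9*p + 9/2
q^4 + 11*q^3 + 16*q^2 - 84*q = q*(q - 2)*(q + 6)*(q + 7)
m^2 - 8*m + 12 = (m - 6)*(m - 2)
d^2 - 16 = (d - 4)*(d + 4)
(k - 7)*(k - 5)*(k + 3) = k^3 - 9*k^2 - k + 105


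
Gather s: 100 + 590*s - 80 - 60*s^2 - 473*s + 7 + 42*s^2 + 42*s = -18*s^2 + 159*s + 27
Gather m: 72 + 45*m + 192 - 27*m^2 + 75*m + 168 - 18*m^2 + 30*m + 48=-45*m^2 + 150*m + 480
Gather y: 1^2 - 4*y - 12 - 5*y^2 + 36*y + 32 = -5*y^2 + 32*y + 21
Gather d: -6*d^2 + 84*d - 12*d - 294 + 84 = -6*d^2 + 72*d - 210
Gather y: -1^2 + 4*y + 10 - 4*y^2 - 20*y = -4*y^2 - 16*y + 9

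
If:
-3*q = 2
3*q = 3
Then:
No Solution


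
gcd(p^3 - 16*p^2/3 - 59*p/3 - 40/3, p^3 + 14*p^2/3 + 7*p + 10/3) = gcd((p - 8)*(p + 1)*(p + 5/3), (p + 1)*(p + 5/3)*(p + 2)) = p^2 + 8*p/3 + 5/3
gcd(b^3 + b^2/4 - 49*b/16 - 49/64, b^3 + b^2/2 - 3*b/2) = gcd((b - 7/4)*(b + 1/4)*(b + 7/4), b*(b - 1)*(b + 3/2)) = 1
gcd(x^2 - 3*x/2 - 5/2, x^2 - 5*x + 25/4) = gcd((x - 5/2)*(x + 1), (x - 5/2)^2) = x - 5/2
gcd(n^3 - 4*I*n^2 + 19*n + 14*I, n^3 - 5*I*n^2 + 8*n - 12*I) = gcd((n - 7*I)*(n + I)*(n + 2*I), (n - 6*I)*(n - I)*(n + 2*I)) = n + 2*I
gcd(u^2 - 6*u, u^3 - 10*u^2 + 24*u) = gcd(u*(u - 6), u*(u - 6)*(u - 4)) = u^2 - 6*u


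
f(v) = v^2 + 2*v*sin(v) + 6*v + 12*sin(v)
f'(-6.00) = -5.44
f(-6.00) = 0.00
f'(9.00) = -2.51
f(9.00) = 147.36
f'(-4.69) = -1.44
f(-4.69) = -3.52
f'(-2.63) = -6.12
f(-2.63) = -12.16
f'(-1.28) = 4.23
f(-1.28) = -15.09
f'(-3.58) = -4.69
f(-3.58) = -6.61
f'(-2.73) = -6.25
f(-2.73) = -11.54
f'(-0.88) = 9.22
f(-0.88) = -12.40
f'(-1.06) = 6.97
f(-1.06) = -13.86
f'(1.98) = 5.44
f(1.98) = 30.44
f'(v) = 2*v*cos(v) + 2*v + 2*sin(v) + 12*cos(v) + 6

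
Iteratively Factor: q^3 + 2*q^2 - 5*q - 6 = (q - 2)*(q^2 + 4*q + 3) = (q - 2)*(q + 3)*(q + 1)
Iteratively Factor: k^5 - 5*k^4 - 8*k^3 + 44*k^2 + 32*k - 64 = (k + 2)*(k^4 - 7*k^3 + 6*k^2 + 32*k - 32) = (k - 4)*(k + 2)*(k^3 - 3*k^2 - 6*k + 8) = (k - 4)^2*(k + 2)*(k^2 + k - 2) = (k - 4)^2*(k - 1)*(k + 2)*(k + 2)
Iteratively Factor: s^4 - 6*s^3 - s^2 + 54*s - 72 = (s - 3)*(s^3 - 3*s^2 - 10*s + 24) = (s - 3)*(s + 3)*(s^2 - 6*s + 8) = (s - 3)*(s - 2)*(s + 3)*(s - 4)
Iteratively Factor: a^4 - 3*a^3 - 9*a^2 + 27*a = (a)*(a^3 - 3*a^2 - 9*a + 27) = a*(a - 3)*(a^2 - 9) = a*(a - 3)^2*(a + 3)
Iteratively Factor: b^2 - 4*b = (b - 4)*(b)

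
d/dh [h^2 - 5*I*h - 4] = 2*h - 5*I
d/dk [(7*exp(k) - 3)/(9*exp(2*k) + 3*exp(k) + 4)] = (-63*exp(2*k) + 54*exp(k) + 37)*exp(k)/(81*exp(4*k) + 54*exp(3*k) + 81*exp(2*k) + 24*exp(k) + 16)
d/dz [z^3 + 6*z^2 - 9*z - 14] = 3*z^2 + 12*z - 9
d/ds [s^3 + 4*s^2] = s*(3*s + 8)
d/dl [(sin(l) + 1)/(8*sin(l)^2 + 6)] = (-4*sin(l)^2 - 8*sin(l) + 3)*cos(l)/(2*(4*sin(l)^2 + 3)^2)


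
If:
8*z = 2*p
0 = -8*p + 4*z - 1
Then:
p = -1/7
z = -1/28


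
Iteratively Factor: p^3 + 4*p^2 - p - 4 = (p + 1)*(p^2 + 3*p - 4) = (p + 1)*(p + 4)*(p - 1)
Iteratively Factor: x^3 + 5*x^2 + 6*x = (x + 2)*(x^2 + 3*x) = x*(x + 2)*(x + 3)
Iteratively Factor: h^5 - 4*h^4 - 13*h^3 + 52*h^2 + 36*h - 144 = (h + 2)*(h^4 - 6*h^3 - h^2 + 54*h - 72) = (h - 2)*(h + 2)*(h^3 - 4*h^2 - 9*h + 36) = (h - 4)*(h - 2)*(h + 2)*(h^2 - 9) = (h - 4)*(h - 2)*(h + 2)*(h + 3)*(h - 3)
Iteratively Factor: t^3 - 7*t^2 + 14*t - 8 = (t - 1)*(t^2 - 6*t + 8) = (t - 4)*(t - 1)*(t - 2)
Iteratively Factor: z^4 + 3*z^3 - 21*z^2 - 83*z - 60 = (z - 5)*(z^3 + 8*z^2 + 19*z + 12) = (z - 5)*(z + 4)*(z^2 + 4*z + 3) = (z - 5)*(z + 3)*(z + 4)*(z + 1)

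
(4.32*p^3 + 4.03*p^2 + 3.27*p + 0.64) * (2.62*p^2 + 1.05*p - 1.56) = 11.3184*p^5 + 15.0946*p^4 + 6.0597*p^3 - 1.1765*p^2 - 4.4292*p - 0.9984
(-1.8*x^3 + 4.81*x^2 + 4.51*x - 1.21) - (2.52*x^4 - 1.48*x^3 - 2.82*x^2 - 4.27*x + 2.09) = -2.52*x^4 - 0.32*x^3 + 7.63*x^2 + 8.78*x - 3.3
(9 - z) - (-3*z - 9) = 2*z + 18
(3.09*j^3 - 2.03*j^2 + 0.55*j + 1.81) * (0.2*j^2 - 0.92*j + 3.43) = 0.618*j^5 - 3.2488*j^4 + 12.5763*j^3 - 7.1069*j^2 + 0.2213*j + 6.2083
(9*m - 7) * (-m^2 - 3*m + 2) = -9*m^3 - 20*m^2 + 39*m - 14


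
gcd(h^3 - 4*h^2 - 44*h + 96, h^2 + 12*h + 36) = h + 6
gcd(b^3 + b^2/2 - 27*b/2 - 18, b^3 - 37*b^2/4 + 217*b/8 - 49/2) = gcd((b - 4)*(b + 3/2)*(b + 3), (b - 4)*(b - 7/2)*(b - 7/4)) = b - 4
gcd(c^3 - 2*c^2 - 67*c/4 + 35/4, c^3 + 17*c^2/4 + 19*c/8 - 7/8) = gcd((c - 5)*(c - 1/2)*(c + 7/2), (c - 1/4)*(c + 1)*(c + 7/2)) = c + 7/2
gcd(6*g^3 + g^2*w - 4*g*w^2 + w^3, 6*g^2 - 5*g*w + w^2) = 6*g^2 - 5*g*w + w^2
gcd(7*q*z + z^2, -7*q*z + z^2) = z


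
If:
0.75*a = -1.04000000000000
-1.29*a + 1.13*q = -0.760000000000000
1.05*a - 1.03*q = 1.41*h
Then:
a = -1.39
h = 0.62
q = -2.26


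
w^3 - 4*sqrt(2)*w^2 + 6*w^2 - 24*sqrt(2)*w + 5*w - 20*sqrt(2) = (w + 1)*(w + 5)*(w - 4*sqrt(2))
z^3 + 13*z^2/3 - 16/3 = (z - 1)*(z + 4/3)*(z + 4)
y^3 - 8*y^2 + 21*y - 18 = (y - 3)^2*(y - 2)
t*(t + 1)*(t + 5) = t^3 + 6*t^2 + 5*t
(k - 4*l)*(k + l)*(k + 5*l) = k^3 + 2*k^2*l - 19*k*l^2 - 20*l^3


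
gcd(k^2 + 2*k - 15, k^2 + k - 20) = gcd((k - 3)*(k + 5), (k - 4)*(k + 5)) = k + 5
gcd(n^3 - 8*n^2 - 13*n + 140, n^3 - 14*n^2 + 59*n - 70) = n^2 - 12*n + 35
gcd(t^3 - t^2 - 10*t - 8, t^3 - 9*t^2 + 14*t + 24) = t^2 - 3*t - 4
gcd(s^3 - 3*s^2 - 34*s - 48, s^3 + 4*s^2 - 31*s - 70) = s + 2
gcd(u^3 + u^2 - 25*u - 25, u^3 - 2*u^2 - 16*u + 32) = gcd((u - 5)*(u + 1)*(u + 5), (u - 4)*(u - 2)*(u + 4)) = 1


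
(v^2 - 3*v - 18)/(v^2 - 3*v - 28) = (-v^2 + 3*v + 18)/(-v^2 + 3*v + 28)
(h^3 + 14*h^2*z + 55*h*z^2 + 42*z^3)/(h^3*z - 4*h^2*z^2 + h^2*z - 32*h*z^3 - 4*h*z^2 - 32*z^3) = (-h^3 - 14*h^2*z - 55*h*z^2 - 42*z^3)/(z*(-h^3 + 4*h^2*z - h^2 + 32*h*z^2 + 4*h*z + 32*z^2))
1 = 1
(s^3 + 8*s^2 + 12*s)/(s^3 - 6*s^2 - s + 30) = s*(s + 6)/(s^2 - 8*s + 15)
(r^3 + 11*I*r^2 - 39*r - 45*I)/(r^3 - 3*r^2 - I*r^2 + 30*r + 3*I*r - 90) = (r^2 + 6*I*r - 9)/(r^2 + r*(-3 - 6*I) + 18*I)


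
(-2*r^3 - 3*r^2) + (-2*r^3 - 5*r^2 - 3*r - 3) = -4*r^3 - 8*r^2 - 3*r - 3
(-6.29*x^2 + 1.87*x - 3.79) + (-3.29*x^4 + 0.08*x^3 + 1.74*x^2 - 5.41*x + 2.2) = -3.29*x^4 + 0.08*x^3 - 4.55*x^2 - 3.54*x - 1.59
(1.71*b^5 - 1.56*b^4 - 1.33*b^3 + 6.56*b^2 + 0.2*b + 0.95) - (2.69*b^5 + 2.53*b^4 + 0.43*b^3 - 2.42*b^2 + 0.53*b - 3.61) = -0.98*b^5 - 4.09*b^4 - 1.76*b^3 + 8.98*b^2 - 0.33*b + 4.56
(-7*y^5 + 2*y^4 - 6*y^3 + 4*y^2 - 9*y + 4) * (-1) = 7*y^5 - 2*y^4 + 6*y^3 - 4*y^2 + 9*y - 4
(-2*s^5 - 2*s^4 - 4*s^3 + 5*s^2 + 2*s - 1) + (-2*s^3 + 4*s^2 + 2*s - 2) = -2*s^5 - 2*s^4 - 6*s^3 + 9*s^2 + 4*s - 3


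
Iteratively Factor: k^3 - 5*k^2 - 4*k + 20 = (k + 2)*(k^2 - 7*k + 10) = (k - 2)*(k + 2)*(k - 5)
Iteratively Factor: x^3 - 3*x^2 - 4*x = (x + 1)*(x^2 - 4*x) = (x - 4)*(x + 1)*(x)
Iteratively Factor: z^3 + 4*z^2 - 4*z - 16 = (z + 2)*(z^2 + 2*z - 8) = (z + 2)*(z + 4)*(z - 2)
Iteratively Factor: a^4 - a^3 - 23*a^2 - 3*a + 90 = (a - 5)*(a^3 + 4*a^2 - 3*a - 18) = (a - 5)*(a + 3)*(a^2 + a - 6) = (a - 5)*(a + 3)^2*(a - 2)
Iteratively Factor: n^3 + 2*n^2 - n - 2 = (n + 2)*(n^2 - 1) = (n - 1)*(n + 2)*(n + 1)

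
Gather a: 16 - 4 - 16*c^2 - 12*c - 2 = -16*c^2 - 12*c + 10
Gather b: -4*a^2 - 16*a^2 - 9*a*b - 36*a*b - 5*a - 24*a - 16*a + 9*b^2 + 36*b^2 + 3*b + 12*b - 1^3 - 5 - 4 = -20*a^2 - 45*a + 45*b^2 + b*(15 - 45*a) - 10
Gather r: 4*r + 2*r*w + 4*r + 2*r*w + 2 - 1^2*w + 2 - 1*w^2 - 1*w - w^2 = r*(4*w + 8) - 2*w^2 - 2*w + 4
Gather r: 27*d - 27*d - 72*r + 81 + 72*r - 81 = 0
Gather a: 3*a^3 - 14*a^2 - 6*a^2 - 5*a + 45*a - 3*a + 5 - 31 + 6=3*a^3 - 20*a^2 + 37*a - 20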